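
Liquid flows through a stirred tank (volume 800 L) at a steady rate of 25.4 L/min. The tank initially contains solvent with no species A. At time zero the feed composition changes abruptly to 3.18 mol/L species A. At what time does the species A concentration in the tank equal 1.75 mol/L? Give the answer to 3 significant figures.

Transient balance on the dissolved component: V dC/dt = Q(C_in − C), so τ = V/Q = 31.496 min.
C(t) = C_in + (C₀ − C_in) e^(−t/τ). Set C = 1.75 and solve for t:
e^(−t/τ) = (C − C_in)/(C₀ − C_in) = (1.75 − 3.18)/(0 − 3.18) = 0.44969
t = −τ ln(…) = 31.496 × 0.79921 = 25.172 min.

25.2 min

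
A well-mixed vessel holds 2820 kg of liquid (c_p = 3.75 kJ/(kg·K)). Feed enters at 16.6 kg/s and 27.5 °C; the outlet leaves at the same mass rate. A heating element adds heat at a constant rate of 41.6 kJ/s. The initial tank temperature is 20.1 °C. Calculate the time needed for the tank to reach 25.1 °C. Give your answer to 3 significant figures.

Heat balance on the well-mixed liquid: M c_p dT/dt = ṁ c_p (T_in − T) + 41.6.
τ = M/ṁ = 169.88 s; T_ss = T_in + Q̇/(ṁ c_p) = 28.168 °C.
T(t) = T_ss + (T₀ − T_ss) e^(−t/τ). Set T = 25.1:
e^(−t/τ) = (25.1 − 28.168)/(20.1 − 28.168) = 0.38029
t = −169.88 · ln(0.38029) = 164.24 s.

164 s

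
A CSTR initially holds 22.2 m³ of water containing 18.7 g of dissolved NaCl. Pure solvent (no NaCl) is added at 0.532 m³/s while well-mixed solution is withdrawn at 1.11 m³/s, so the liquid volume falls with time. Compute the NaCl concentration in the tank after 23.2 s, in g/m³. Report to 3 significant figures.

Let m(t) be the amount of NaCl. Volume: V(t) = V₀ + (Q_in − Q_out) t = 22.2 − 0.57800 t; V(23.2) = 8.7904 m³.
Solute balance: dm/dt = 0 − Q_out C = −Q_out m/V(t).
dm/m = −Q_out dt/(V₀ − 0.57800 t); integrating gives ln(m/m₀) = −(Q_out/(Q_in−Q_out)) ln(V/V₀).
m = m₀ (V₀/V)^(Q_out/(Q_in−Q_out)) = 18.7 × (22.2/8.7904)^(-1.9204) = 3.1563 g.
C = m/V = 3.1563/8.7904 = 0.35906 g/m³.

0.359 g/m³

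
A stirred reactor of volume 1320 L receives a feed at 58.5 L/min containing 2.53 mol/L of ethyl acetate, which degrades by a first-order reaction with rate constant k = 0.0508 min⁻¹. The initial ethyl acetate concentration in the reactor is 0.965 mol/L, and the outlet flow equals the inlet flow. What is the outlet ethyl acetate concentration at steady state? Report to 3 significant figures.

Species balance: V dC/dt = Q C_in − Q C − k V C.
Steady state (dC/dt = 0): C_ss = Q C_in/(Q + kV) = C_in/(1 + kV/Q).
C_ss = 58.5·2.53/(58.5 + 0.0508·1320) = 148.00/125.56 = 1.1788 mol/L.

1.18 mol/L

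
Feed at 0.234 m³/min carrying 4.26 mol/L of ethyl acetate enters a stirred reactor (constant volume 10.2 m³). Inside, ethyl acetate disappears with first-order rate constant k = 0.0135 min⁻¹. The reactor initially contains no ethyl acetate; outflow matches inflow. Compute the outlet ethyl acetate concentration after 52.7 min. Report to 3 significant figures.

2.29 mol/L

Species balance: V dC/dt = Q C_in − Q C − k V C.
This is linear with rate a = Q/V + k = 0.036441 min⁻¹.
C_ss = Q C_in/(Q + kV) = 2.6818 mol/L; C(t) = C_ss + (C₀ − C_ss) e^(−a t).
C(52.7) = 2.6818 + (-2.6818)·e^(−0.036441·52.7) = 2.6818 + (-2.6818)·0.14654 = 2.2888 mol/L.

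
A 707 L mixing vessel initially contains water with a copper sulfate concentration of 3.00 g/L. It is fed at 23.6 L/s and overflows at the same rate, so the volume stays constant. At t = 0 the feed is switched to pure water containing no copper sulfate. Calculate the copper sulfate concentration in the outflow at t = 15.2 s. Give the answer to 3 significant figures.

1.81 g/L

Species balance on the tank: V dC/dt = Q(C_in − C).
Rewrite as dC/dt + C/τ = C_in/τ, τ = V/Q = 29.958 s.
C approaches C_in exponentially: C(t) = C_in + (C₀ − C_in) e^(−t/τ).
C(15.2) = 0 + (3.00 − 0)·e^(−15.2/29.958) = 0 + (3.0000)·0.60207 = 1.8062 g/L.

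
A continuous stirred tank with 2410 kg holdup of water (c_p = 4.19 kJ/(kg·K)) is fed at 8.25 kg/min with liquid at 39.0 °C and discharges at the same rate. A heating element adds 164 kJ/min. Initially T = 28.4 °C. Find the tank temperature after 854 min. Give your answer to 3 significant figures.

42.9 °C

Heat balance on the well-mixed liquid: M c_p dT/dt = ṁ c_p (T_in − T) + 164.
Rearrange: dT/dt = (T_ss − T)/τ with τ = M/ṁ = 292.12 min and T_ss = T_in + Q̇/(ṁ c_p) = 43.744 °C.
Solution: T(t) = T_ss + (T₀ − T_ss) e^(−t/τ).
T(854) = 43.744 + (-15.344)·e^(−854/292.12) = 43.744 + (-15.344)·0.053748 = 42.920 °C.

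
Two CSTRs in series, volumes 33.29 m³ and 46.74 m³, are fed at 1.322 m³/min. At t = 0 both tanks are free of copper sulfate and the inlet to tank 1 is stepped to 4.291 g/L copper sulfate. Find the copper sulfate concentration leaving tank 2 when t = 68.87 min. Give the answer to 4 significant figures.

2.854 g/L

Time constants: τᵢ = Vᵢ/Q for each well-mixed tank.
τ₁ = 33.29/1.322 = 25.1815 min; τ₂ = 46.74/1.322 = 35.3555 min.
Solving the cascade with C₁(0)=C₂(0)=0 gives C₂(t) = C_in[1 − (τ₁ e^(−t/τ₁) − τ₂ e^(−t/τ₂))/(τ₁ − τ₂)].
At t = 68.87: e^(−t/τ₁) = 0.0648979, e^(−t/τ₂) = 0.142569.
C₂ = 4.291·[1 − (25.1815·0.0648979 − 35.3555·0.142569)/(-10.1740)] = 4.291·0.665187 = 2.85432 g/L.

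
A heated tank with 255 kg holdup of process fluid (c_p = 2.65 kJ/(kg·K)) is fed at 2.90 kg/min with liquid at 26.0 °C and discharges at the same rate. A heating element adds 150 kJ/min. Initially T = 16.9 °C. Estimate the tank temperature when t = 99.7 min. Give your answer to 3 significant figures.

36.3 °C

M c_p dT/dt = ṁ c_p (T_in − T) + Q̇.
τ = M/ṁ = 87.931 min; T_ss = T_in + Q̇/(ṁ c_p) = 26.0 + 150/(2.90·2.65) = 45.519 °C.
Integrating: T(t) = T_ss + (T₀ − T_ss) e^(−t/τ).
T(99.7) = 45.519 + (-28.619)·e^(−99.7/87.931) = 45.519 + (-28.619)·0.32179 = 36.309 °C.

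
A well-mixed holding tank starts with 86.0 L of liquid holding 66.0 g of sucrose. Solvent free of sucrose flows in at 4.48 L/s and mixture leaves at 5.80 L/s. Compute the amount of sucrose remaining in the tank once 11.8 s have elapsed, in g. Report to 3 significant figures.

27.4 g

Let m(t) be the amount of sucrose. Volume: V(t) = V₀ + (Q_in − Q_out) t = 86.0 − 1.3200 t; V(11.8) = 70.424 L.
Solute balance: dm/dt = 0 − Q_out C = −Q_out m/V(t).
Separate: dm/m = −Q_out dt/V(t) ⇒ ln(m/m₀) = −(Q_out/(Q_in−Q_out)) ln(V/V₀).
m = m₀ (V₀/V)^(Q_out/(Q_in−Q_out)) = 66.0 × (86.0/70.424)^(-4.3939) = 27.431 g.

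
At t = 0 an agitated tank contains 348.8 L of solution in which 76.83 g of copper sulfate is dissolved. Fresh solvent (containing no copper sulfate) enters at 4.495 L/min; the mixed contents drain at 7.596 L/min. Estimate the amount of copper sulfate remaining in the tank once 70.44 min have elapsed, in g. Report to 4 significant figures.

Let m(t) be the amount of copper sulfate. Volume: V(t) = V₀ + (Q_in − Q_out) t = 348.8 − 3.10100 t; V(70.44) = 130.366 L.
Solute balance: dm/dt = 0 − Q_out C = −Q_out m/V(t).
dm/m = −Q_out dt/(V₀ − 3.10100 t); integrating gives ln(m/m₀) = −(Q_out/(Q_in−Q_out)) ln(V/V₀).
m = m₀ (V₀/V)^(Q_out/(Q_in−Q_out)) = 76.83 × (348.8/130.366)^(-2.44953) = 6.89553 g.

6.896 g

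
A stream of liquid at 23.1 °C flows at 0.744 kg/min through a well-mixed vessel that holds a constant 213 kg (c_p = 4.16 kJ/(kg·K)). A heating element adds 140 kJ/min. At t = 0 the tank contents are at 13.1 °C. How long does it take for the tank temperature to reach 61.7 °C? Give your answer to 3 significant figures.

Heat balance on the well-mixed liquid: M c_p dT/dt = ṁ c_p (T_in − T) + 140.
τ = M/ṁ = 286.29 min; T_ss = T_in + Q̇/(ṁ c_p) = 68.334 °C.
T(t) = T_ss + (T₀ − T_ss) e^(−t/τ). Set T = 61.7:
e^(−t/τ) = (61.7 − 68.334)/(13.1 − 68.334) = 0.12010
t = −286.29 · ln(0.12010) = 606.77 min.

607 min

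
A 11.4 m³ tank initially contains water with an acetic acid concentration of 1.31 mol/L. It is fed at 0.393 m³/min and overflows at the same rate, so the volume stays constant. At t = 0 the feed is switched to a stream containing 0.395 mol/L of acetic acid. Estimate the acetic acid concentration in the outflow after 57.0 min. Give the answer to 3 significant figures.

0.523 mol/L

Species balance on the tank: V dC/dt = Q(C_in − C).
Rewrite as dC/dt + C/τ = C_in/τ, τ = V/Q = 29.008 min.
C approaches C_in exponentially: C(t) = C_in + (C₀ − C_in) e^(−t/τ).
C(57.0) = 0.395 + (1.31 − 0.395)·e^(−57.0/29.008) = 0.395 + (0.91500)·0.14016 = 0.52324 mol/L.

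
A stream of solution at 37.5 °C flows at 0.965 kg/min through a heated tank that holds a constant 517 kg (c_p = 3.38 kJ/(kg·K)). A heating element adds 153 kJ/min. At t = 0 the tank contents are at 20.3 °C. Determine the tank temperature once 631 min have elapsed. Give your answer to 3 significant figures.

64.7 °C

First-law balance (no shaft work): M c_p dT/dt = ṁ c_p (T_in − T) + 153.
τ = M/ṁ = 535.75 min; T_ss = T_in + Q̇/(ṁ c_p) = 37.5 + 153/(0.965·3.38) = 84.408 °C.
Integrating: T(t) = T_ss + (T₀ − T_ss) e^(−t/τ).
T(631) = 84.408 + (-64.108)·e^(−631/535.75) = 84.408 + (-64.108)·0.30796 = 64.665 °C.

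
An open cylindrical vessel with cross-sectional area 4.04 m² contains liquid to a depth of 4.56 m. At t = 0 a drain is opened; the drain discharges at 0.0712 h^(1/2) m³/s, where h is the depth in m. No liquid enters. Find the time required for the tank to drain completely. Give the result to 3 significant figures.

242 s

A dh/dt = −Q_out = −0.0712 √h.
This is separable: 2 d(√h)/dt = −0.0712/A, so √h = √h₀ − (0.0712/(2A)) t.
Tank is empty when √h = 0: t_empty = 2A√h₀/0.0712.
t_empty = 2·4.04·√4.56/0.0712 = 8.0800·2.1354/0.0712 = 242.33 s.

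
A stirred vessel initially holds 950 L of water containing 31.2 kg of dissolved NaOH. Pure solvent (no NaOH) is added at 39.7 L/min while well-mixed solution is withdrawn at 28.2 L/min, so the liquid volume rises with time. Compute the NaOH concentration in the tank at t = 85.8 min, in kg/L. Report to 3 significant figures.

0.00281 kg/L

Total volume: dV/dt = Q_in − Q_out = 11.500 L/min, so V(t) = 950 + 11.500 t and V(85.8) = 1936.7 L.
Species balance (pure solvent in): dm/dt = −Q_out · m/V(t).
Separate: dm/m = −Q_out dt/V(t) ⇒ ln(m/m₀) = −(Q_out/(Q_in−Q_out)) ln(V/V₀).
m = m₀ (V₀/V)^(Q_out/(Q_in−Q_out)) = 31.2 × (950/1936.7)^(2.4522) = 5.4400 kg.
C = m/V = 5.4400/1936.7 = 0.0028089 kg/L.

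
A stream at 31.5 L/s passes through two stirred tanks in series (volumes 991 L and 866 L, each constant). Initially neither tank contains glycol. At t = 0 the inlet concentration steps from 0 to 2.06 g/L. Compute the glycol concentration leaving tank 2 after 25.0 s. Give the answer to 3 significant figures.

Species balance on tank i: dCᵢ/dt = (Cᵢ₋₁ − Cᵢ)/τᵢ with τᵢ = Vᵢ/Q.
τ₁ = 991/31.5 = 31.460 s; τ₂ = 866/31.5 = 27.492 s.
Tank 1: C₁ = C_in(1 − e^(−t/τ₁)). Tank 2 (τ₁ ≠ τ₂): C₂ = C_in[1 − (τ₁ e^(−t/τ₁) − τ₂ e^(−t/τ₂))/(τ₁ − τ₂)].
At t = 25.0: e^(−t/τ₁) = 0.45174, e^(−t/τ₂) = 0.40278.
C₂ = 2.06·[1 − (31.460·0.45174 − 27.492·0.40278)/(3.9683)] = 2.06·0.20911 = 0.43076 g/L.

0.431 g/L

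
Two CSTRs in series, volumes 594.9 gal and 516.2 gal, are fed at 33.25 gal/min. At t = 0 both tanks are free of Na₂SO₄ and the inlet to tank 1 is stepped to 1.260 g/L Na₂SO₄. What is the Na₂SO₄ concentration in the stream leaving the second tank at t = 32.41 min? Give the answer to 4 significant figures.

Time constants: τᵢ = Vᵢ/Q for each well-mixed tank.
τ₁ = 594.9/33.25 = 17.8917 min; τ₂ = 516.2/33.25 = 15.5248 min.
Tank 1: C₁ = C_in(1 − e^(−t/τ₁)). Tank 2 (τ₁ ≠ τ₂): C₂ = C_in[1 − (τ₁ e^(−t/τ₁) − τ₂ e^(−t/τ₂))/(τ₁ − τ₂)].
At t = 32.41: e^(−t/τ₁) = 0.163417, e^(−t/τ₂) = 0.123981.
C₂ = 1.260·[1 − (17.8917·0.163417 − 15.5248·0.123981)/(2.36692)] = 1.260·0.577922 = 0.728181 g/L.

0.7282 g/L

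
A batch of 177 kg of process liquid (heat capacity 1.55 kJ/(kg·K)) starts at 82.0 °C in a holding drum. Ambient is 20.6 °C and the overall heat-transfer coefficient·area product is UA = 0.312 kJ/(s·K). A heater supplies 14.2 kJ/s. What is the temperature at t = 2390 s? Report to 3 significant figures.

67.2 °C

M c_p dT/dt = −UA(T − T_amb) + Q̇.
dT/dt = (T_ss − T)/τ with T_ss = T_amb + Q̇/UA = 20.6 + 14.2/0.312 = 66.113 °C, τ = M c_p/UA = 177·1.55/0.312 = 879.33 s.
Integrating: T(t) = T_ss + (T₀ − T_ss) e^(−t/τ).
T(2390) = 66.113 + (15.887)·0.066007 = 67.161 °C.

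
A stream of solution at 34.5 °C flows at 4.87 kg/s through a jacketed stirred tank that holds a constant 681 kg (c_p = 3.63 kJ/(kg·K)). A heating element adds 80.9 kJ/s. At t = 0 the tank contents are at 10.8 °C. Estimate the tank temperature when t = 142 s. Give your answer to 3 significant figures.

Unsteady energy balance on the tank contents: M c_p dT/dt = ṁ c_p (T_in − T) + 80.9.
τ = M/ṁ = 139.84 s; T_ss = T_in + Q̇/(ṁ c_p) = 34.5 + 80.9/(4.87·3.63) = 39.076 °C.
Solution: T(t) = T_ss + (T₀ − T_ss) e^(−t/τ).
T(142) = 39.076 + (-28.276)·e^(−142/139.84) = 39.076 + (-28.276)·0.36223 = 28.834 °C.

28.8 °C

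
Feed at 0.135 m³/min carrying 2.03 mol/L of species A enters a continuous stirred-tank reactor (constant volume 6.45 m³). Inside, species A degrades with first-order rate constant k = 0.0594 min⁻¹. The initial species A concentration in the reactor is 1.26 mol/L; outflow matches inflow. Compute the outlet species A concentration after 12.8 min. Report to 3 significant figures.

Accumulation = in − out − consumed: V dC/dt = Q C_in − Q C − k V C.
dC/dt = (Q/V) C_in − (Q/V + k) C; effective rate a = Q/V + k = 0.020930 + 0.0594 = 0.080330 min⁻¹.
C_ss = Q C_in/(Q + kV) = 0.52892 mol/L; C(t) = C_ss + (C₀ − C_ss) e^(−a t).
C(12.8) = 0.52892 + (0.73108)·e^(−0.080330·12.8) = 0.52892 + (0.73108)·0.35764 = 0.79038 mol/L.

0.790 mol/L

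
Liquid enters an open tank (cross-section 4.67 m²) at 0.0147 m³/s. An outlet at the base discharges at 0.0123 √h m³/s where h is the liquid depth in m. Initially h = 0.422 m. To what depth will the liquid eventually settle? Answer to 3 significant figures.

1.43 m

Accumulation of liquid (constant cross-section A): A dh/dt = Q_in − 0.0123 √h. At steady state dh/dt = 0:
Q_in = 0.0123 √h_ss ⇒ √h_ss = 0.0147/0.0123 = 1.1951.
h_ss = 1.1951² = 1.4283 m. (Since h₀ = 0.422 m < h_ss, the level will rise toward this value.)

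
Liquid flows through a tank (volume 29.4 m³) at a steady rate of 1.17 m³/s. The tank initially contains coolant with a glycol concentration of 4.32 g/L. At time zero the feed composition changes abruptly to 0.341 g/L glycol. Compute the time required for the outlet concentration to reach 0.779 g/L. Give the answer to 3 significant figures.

55.4 s

Transient balance on the dissolved component: V dC/dt = Q(C_in − C), so τ = V/Q = 25.128 s.
C(t) = C_in + (C₀ − C_in) e^(−t/τ). Set C = 0.779 and solve for t:
e^(−t/τ) = (C − C_in)/(C₀ − C_in) = (0.779 − 0.341)/(4.32 − 0.341) = 0.11008
t = −τ ln(…) = 25.128 × 2.2066 = 55.447 s.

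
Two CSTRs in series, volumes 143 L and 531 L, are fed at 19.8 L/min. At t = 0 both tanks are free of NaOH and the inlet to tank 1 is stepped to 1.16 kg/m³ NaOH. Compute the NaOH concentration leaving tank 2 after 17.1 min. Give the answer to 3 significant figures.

0.361 kg/m³

Time constants: τᵢ = Vᵢ/Q for each well-mixed tank.
τ₁ = 143/19.8 = 7.2222 min; τ₂ = 531/19.8 = 26.818 min.
Solving the cascade with C₁(0)=C₂(0)=0 gives C₂(t) = C_in[1 − (τ₁ e^(−t/τ₁) − τ₂ e^(−t/τ₂))/(τ₁ − τ₂)].
At t = 17.1: e^(−t/τ₁) = 0.093697, e^(−t/τ₂) = 0.52855.
C₂ = 1.16·[1 − (7.2222·0.093697 − 26.818·0.52855)/(-19.596)] = 1.16·0.31119 = 0.36098 kg/m³.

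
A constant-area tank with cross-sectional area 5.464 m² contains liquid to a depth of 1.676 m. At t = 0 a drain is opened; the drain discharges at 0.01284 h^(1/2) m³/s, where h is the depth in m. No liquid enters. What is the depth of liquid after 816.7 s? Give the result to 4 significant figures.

0.1122 m

Unsteady balance on liquid volume: A dh/dt = −0.01284 √h.
Separate and integrate: 2(√h − √h₀) = −(0.01284/A) t.
√h = √1.676 − 0.01284·816.7/(2·5.464) = 1.29460 − 0.959593 = 0.335012.
h = 0.335012² = 0.112233 m.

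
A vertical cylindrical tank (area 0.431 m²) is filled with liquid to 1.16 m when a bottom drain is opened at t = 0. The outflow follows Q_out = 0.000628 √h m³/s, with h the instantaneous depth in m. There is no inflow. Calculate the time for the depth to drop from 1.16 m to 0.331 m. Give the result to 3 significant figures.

689 s

With no inflow, A dh/dt = −0.000628 √h.
∫ h^(−1/2) dh = −(0.000628/A) ∫ dt, giving 2√h = 2√h₀ − (0.000628/A) t.
t = 2A(√h₀ − √h)/0.000628 = 2·0.431·(√1.16 − √0.331)/0.000628
  = 0.86200 × (1.0770 − 0.57533) / 0.000628 = 688.65 s.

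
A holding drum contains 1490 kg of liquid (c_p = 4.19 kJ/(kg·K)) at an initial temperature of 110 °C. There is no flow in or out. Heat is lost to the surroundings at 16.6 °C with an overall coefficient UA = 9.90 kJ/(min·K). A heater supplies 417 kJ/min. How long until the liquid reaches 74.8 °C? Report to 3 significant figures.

M c_p dT/dt = −UA(T − T_amb) + Q̇.
τ = M c_p/UA = 630.62 min; T_ss = T_amb + Q̇/UA = 16.6 + 417/9.90 = 58.721 °C.
T(t) = T_ss + (T₀ − T_ss)e^(−t/τ); set T = 74.8:
t = −τ ln[(T − T_ss)/(T₀ − T_ss)] = −630.62 · ln(0.31356) = 731.37 min.

731 min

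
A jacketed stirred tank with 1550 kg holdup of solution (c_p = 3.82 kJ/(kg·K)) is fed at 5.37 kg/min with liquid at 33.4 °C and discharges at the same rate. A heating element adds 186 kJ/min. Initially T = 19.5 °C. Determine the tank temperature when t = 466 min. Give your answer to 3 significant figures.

M c_p dT/dt = ṁ c_p (T_in − T) + Q̇.
Rearrange: dT/dt = (T_ss − T)/τ with τ = M/ṁ = 288.64 min and T_ss = T_in + Q̇/(ṁ c_p) = 42.467 °C.
Solution: T(t) = T_ss + (T₀ − T_ss) e^(−t/τ).
T(466) = 42.467 + (-22.967)·e^(−466/288.64) = 42.467 + (-22.967)·0.19900 = 37.897 °C.

37.9 °C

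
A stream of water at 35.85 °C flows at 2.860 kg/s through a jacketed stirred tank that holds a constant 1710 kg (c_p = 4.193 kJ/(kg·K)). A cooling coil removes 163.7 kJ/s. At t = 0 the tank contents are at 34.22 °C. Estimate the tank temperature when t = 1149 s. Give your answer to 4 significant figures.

23.96 °C

M c_p dT/dt = ṁ c_p (T_in − T) − Q̇.
τ = M/ṁ = 597.902 s; T_ss = T_in − Q̇/(ṁ c_p) = 35.85 − 163.7/(2.860·4.193) = 22.1992 °C.
This is linear first-order; T(t) = T_ss + (T₀ − T_ss) e^(−t/τ).
T(1149) = 22.1992 + (12.0208)·e^(−1149/597.902) = 22.1992 + (12.0208)·0.146355 = 23.9585 °C.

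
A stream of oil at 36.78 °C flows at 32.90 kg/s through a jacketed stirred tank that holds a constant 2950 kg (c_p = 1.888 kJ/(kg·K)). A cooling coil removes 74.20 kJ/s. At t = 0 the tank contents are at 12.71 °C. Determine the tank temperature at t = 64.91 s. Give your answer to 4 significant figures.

M c_p dT/dt = ṁ c_p (T_in − T) − Q̇.
Rearrange: dT/dt = (T_ss − T)/τ with τ = M/ṁ = 89.6657 s and T_ss = T_in − Q̇/(ṁ c_p) = 35.5854 °C.
Integrating: T(t) = T_ss + (T₀ − T_ss) e^(−t/τ).
T(64.91) = 35.5854 + (-22.8754)·e^(−64.91/89.6657) = 35.5854 + (-22.8754)·0.484852 = 24.4942 °C.

24.49 °C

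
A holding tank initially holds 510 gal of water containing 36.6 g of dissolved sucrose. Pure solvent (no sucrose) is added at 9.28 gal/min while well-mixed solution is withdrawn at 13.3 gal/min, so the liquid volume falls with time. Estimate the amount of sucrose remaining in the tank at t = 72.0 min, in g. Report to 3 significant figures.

2.29 g

Let m(t) be the amount of sucrose. Volume: V(t) = V₀ + (Q_in − Q_out) t = 510 − 4.0200 t; V(72.0) = 220.56 gal.
No sucrose enters, so dm/dt = −Q_out · (m/V).
dm/m = −Q_out dt/(V₀ − 4.0200 t); integrating gives ln(m/m₀) = −(Q_out/(Q_in−Q_out)) ln(V/V₀).
m = m₀ (V₀/V)^(Q_out/(Q_in−Q_out)) = 36.6 × (510/220.56)^(-3.3085) = 2.2859 g.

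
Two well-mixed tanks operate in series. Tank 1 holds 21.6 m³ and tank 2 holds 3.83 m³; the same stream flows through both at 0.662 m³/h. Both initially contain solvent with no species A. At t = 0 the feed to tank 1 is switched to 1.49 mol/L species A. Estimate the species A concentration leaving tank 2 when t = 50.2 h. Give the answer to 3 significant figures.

Each tank obeys Vᵢ dCᵢ/dt = Q(Cᵢ₋₁ − Cᵢ), so τᵢ = Vᵢ/Q.
τ₁ = 21.6/0.662 = 32.628 h; τ₂ = 3.83/0.662 = 5.7855 h.
Tank 1: C₁ = C_in(1 − e^(−t/τ₁)). Tank 2 (τ₁ ≠ τ₂): C₂ = C_in[1 − (τ₁ e^(−t/τ₁) − τ₂ e^(−t/τ₂))/(τ₁ − τ₂)].
At t = 50.2: e^(−t/τ₁) = 0.21469, e^(−t/τ₂) = 0.00017048.
C₂ = 1.49·[1 − (32.628·0.21469 − 5.7855·0.00017048)/(26.843)] = 1.49·0.73907 = 1.1012 mol/L.

1.10 mol/L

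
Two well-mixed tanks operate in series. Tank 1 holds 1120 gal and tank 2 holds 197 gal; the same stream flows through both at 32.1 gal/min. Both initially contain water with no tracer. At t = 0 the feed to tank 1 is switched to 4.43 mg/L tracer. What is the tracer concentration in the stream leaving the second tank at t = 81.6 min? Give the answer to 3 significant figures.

3.91 mg/L

Species balance on tank i: dCᵢ/dt = (Cᵢ₋₁ − Cᵢ)/τᵢ with τᵢ = Vᵢ/Q.
τ₁ = 1120/32.1 = 34.891 min; τ₂ = 197/32.1 = 6.1371 min.
Solving the cascade with C₁(0)=C₂(0)=0 gives C₂(t) = C_in[1 − (τ₁ e^(−t/τ₁) − τ₂ e^(−t/τ₂))/(τ₁ − τ₂)].
At t = 81.6: e^(−t/τ₁) = 0.096452, e^(−t/τ₂) = 1.6808e-06.
C₂ = 4.43·[1 − (34.891·0.096452 − 6.1371·1.6808e-06)/(28.754)] = 4.43·0.88296 = 3.9115 mg/L.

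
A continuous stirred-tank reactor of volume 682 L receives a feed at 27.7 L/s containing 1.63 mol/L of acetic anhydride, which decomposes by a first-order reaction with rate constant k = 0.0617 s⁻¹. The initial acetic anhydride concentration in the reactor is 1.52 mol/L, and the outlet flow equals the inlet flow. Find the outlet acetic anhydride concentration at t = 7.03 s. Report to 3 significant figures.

Species balance: V dC/dt = Q C_in − Q C − k V C.
dC/dt = (Q/V) C_in − (Q/V + k) C; effective rate a = Q/V + k = 0.040616 + 0.0617 = 0.10232 s⁻¹.
C_ss = Q C_in/(Q + kV) = 0.64705 mol/L; C(t) = C_ss + (C₀ − C_ss) e^(−a t).
C(7.03) = 0.64705 + (0.87295)·e^(−0.10232·7.03) = 0.64705 + (0.87295)·0.48710 = 1.0723 mol/L.

1.07 mol/L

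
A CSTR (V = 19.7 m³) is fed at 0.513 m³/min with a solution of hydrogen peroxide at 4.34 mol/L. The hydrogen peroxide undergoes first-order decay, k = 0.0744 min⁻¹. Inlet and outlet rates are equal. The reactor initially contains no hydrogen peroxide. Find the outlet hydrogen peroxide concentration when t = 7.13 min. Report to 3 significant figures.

0.575 mol/L

Species balance: V dC/dt = Q C_in − Q C − k V C.
This is linear with rate a = Q/V + k = 0.10044 min⁻¹.
C_ss = Q C_in/(Q + kV) = 1.1252 mol/L; C(t) = C_ss + (C₀ − C_ss) e^(−a t).
C(7.13) = 1.1252 + (-1.1252)·e^(−0.10044·7.13) = 1.1252 + (-1.1252)·0.48863 = 0.57539 mol/L.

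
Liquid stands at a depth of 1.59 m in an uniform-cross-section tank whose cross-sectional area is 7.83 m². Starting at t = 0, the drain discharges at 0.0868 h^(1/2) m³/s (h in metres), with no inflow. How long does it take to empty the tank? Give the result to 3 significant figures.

Accumulation of liquid (constant cross-section A): A dh/dt = −0.0868 √h.
Separate and integrate: 2(√h − √h₀) = −(0.0868/A) t.
Set h = 0: 2√h₀ = (0.0868/A) t_empty ⇒ t_empty = 2A√h₀/0.0868.
t_empty = 2·7.83·√1.59/0.0868 = 15.660·1.2610/0.0868 = 227.49 s.

227 s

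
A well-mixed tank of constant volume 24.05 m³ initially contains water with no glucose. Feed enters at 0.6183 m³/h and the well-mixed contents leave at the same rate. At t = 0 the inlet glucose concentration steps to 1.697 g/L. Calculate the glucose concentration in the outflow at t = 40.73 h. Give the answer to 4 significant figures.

1.101 g/L

Unsteady species balance (constant V, well mixed): V dC/dt = Q(C_in − C).
Rewrite as dC/dt + C/τ = C_in/τ, τ = V/Q = 38.8970 h.
This is linear first-order; C(t) = C_in + (C₀ − C_in) e^(−t/τ).
C(40.73) = 1.697 + (0 − 1.697)·e^(−40.73/38.8970) = 1.697 + (-1.69700)·0.350945 = 1.10145 g/L.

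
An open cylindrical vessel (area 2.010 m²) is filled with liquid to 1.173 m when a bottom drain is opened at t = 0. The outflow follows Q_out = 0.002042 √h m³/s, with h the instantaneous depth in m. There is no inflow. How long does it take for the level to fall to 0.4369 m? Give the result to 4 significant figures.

830.9 s

With no inflow, A dh/dt = −0.002042 √h.
Separate and integrate: 2(√h − √h₀) = −(0.002042/A) t.
t = 2A(√h₀ − √h)/0.002042 = 2·2.010·(√1.173 − √0.4369)/0.002042
  = 4.02000 × (1.08305 − 0.660984) / 0.002042 = 830.906 s.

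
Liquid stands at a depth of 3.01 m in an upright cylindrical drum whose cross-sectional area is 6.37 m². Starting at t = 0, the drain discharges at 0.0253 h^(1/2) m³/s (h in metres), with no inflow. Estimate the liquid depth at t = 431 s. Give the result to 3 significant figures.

A dh/dt = −Q_out = −0.0253 √h.
∫ h^(−1/2) dh = −(0.0253/A) ∫ dt, giving 2√h = 2√h₀ − (0.0253/A) t.
√h = √3.01 − 0.0253·431/(2·6.37) = 1.7349 − 0.85591 = 0.87902.
h = 0.87902² = 0.77268 m.

0.773 m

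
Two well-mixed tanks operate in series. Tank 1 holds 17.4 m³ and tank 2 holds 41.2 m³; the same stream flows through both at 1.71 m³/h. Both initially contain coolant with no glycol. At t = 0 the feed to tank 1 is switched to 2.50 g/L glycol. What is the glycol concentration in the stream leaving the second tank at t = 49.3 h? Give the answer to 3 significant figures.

Each tank obeys Vᵢ dCᵢ/dt = Q(Cᵢ₋₁ − Cᵢ), so τᵢ = Vᵢ/Q.
τ₁ = 17.4/1.71 = 10.175 h; τ₂ = 41.2/1.71 = 24.094 h.
Tank 1: C₁ = C_in(1 − e^(−t/τ₁)). Tank 2 (τ₁ ≠ τ₂): C₂ = C_in[1 − (τ₁ e^(−t/τ₁) − τ₂ e^(−t/τ₂))/(τ₁ − τ₂)].
At t = 49.3: e^(−t/τ₁) = 0.0078676, e^(−t/τ₂) = 0.12923.
C₂ = 2.50·[1 − (10.175·0.0078676 − 24.094·0.12923)/(-13.918)] = 2.50·0.78205 = 1.9551 g/L.

1.96 g/L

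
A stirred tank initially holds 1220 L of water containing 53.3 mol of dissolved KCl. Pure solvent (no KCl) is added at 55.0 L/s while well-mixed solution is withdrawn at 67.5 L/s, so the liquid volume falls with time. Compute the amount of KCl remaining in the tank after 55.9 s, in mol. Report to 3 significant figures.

Let m(t) be the amount of KCl. Volume: V(t) = V₀ + (Q_in − Q_out) t = 1220 − 12.500 t; V(55.9) = 521.25 L.
No KCl enters, so dm/dt = −Q_out · (m/V).
dm/m = −Q_out dt/(V₀ − 12.500 t); integrating gives ln(m/m₀) = −(Q_out/(Q_in−Q_out)) ln(V/V₀).
m = m₀ (V₀/V)^(Q_out/(Q_in−Q_out)) = 53.3 × (1220/521.25)^(-5.4000) = 0.54005 mol.

0.540 mol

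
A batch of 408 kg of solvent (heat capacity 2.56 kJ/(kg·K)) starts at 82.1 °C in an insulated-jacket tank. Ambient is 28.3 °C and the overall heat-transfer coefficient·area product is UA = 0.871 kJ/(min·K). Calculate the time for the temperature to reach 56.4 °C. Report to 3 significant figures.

779 min

Lumped-capacitance energy balance: M c_p dT/dt = UA(T_amb − T).
τ = M c_p/UA = 1199.2 min; T_ss = T_amb = 28.300 °C.
T(t) = T_ss + (T₀ − T_ss)e^(−t/τ); set T = 56.4:
t = −τ ln[(T − T_ss)/(T₀ − T_ss)] = −1199.2 · ln(0.52230) = 778.87 min.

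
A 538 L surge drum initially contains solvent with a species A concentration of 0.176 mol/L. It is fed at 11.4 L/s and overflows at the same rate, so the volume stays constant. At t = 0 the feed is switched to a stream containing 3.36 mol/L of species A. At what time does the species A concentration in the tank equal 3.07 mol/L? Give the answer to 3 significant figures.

Unsteady species balance (constant V, well mixed): V dC/dt = Q(C_in − C), so τ = V/Q = 47.193 s.
C(t) = C_in + (C₀ − C_in) e^(−t/τ). Set C = 3.07 and solve for t:
e^(−t/τ) = (C − C_in)/(C₀ − C_in) = (3.07 − 3.36)/(0.176 − 3.36) = 0.091080
t = −τ ln(…) = 47.193 × 2.3960 = 113.07 s.

113 s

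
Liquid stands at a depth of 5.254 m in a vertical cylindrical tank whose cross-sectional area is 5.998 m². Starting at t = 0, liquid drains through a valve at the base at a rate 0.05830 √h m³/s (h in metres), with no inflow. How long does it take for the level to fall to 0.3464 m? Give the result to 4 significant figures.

350.5 s

With no inflow, A dh/dt = −0.05830 √h.
∫ h^(−1/2) dh = −(0.05830/A) ∫ dt, giving 2√h = 2√h₀ − (0.05830/A) t.
t = 2A(√h₀ − √h)/0.05830 = 2·5.998·(√5.254 − √0.3464)/0.05830
  = 11.9960 × (2.29216 − 0.588558) / 0.05830 = 350.539 s.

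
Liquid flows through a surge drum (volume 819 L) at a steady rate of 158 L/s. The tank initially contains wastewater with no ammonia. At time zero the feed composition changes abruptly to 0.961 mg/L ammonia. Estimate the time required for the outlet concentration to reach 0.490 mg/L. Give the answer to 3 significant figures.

3.70 s

Species balance: V dC/dt = Q(C_in − C) ⇒ τ = V/Q = 5.1835 s.
C(t) = C_in + (C₀ − C_in) e^(−t/τ). Set C = 0.490 and solve for t:
e^(−t/τ) = (C − C_in)/(C₀ − C_in) = (0.490 − 0.961)/(0 − 0.961) = 0.49011
t = −τ ln(…) = 5.1835 × 0.71312 = 3.6965 s.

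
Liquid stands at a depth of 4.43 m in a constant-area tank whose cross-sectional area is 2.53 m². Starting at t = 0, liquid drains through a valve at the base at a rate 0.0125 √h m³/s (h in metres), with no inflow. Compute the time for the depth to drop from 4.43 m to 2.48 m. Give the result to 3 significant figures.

A dh/dt = −Q_out = −0.0125 √h.
Separate and integrate: 2(√h − √h₀) = −(0.0125/A) t.
t = 2A(√h₀ − √h)/0.0125 = 2·2.53·(√4.43 − √2.48)/0.0125
  = 5.0600 × (2.1048 − 1.5748) / 0.0125 = 214.53 s.

215 s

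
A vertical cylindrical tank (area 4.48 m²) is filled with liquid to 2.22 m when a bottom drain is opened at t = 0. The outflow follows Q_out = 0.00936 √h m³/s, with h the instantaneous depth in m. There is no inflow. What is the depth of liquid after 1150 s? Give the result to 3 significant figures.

With no inflow, A dh/dt = −0.00936 √h.
∫ h^(−1/2) dh = −(0.00936/A) ∫ dt, giving 2√h = 2√h₀ − (0.00936/A) t.
√h = √2.22 − 0.00936·1150/(2·4.48) = 1.4900 − 1.2013 = 0.28863.
h = 0.28863² = 0.083306 m.

0.0833 m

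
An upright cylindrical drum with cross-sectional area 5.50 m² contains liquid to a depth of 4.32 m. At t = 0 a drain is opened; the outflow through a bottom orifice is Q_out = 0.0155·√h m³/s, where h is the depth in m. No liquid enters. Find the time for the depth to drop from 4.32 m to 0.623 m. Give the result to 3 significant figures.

A dh/dt = −Q_out = −0.0155 √h.
Separate and integrate: 2(√h − √h₀) = −(0.0155/A) t.
t = 2A(√h₀ − √h)/0.0155 = 2·5.50·(√4.32 − √0.623)/0.0155
  = 11.000 × (2.0785 − 0.78930) / 0.0155 = 914.89 s.

915 s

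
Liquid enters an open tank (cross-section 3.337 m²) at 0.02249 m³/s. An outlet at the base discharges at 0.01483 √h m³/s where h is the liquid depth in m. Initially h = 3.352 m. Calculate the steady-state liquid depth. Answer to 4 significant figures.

Volume balance on the tank: A dh/dt = Q_in − 0.01483 √h. At steady state dh/dt = 0:
Q_in = 0.01483 √h_ss ⇒ √h_ss = 0.02249/0.01483 = 1.51652.
h_ss = 1.51652² = 2.29983 m. (Since h₀ = 3.352 m > h_ss, the level will fall toward this value.)

2.300 m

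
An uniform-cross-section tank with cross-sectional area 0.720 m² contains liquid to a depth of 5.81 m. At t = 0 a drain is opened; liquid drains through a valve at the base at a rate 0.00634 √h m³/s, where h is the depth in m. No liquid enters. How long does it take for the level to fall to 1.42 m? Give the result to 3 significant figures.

With no inflow, A dh/dt = −0.00634 √h.
∫ h^(−1/2) dh = −(0.00634/A) ∫ dt, giving 2√h = 2√h₀ − (0.00634/A) t.
t = 2A(√h₀ − √h)/0.00634 = 2·0.720·(√5.81 − √1.42)/0.00634
  = 1.4400 × (2.4104 − 1.1916) / 0.00634 = 276.82 s.

277 s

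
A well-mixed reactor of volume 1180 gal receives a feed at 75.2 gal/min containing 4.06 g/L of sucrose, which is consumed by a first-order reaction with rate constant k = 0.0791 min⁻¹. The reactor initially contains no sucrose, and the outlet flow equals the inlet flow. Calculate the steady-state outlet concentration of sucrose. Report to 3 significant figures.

V dC/dt = Q(C_in − C) − k V C.
Steady state (dC/dt = 0): C_ss = Q C_in/(Q + kV) = C_in/(1 + kV/Q).
C_ss = 75.2·4.06/(75.2 + 0.0791·1180) = 305.31/168.54 = 1.8115 g/L.

1.81 g/L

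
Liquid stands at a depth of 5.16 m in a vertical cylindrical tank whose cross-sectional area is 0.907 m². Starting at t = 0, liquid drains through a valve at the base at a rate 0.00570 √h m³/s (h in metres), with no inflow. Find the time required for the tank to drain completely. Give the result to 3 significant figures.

723 s

With no inflow, A dh/dt = −0.00570 √h.
Separate and integrate: 2(√h − √h₀) = −(0.00570/A) t.
Set h = 0: 2√h₀ = (0.00570/A) t_empty ⇒ t_empty = 2A√h₀/0.00570.
t_empty = 2·0.907·√5.16/0.00570 = 1.8140·2.2716/0.00570 = 722.92 s.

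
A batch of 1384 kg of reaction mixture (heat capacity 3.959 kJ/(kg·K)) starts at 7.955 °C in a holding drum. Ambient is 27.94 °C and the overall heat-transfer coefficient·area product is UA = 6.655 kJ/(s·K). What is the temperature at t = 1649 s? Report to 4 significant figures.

25.24 °C

M c_p dT/dt = −UA(T − T_amb).
dT/dt = (T_ss − T)/τ with T_ss = T_amb = 27.9400 °C, τ = M c_p/UA = 1384·3.959/6.655 = 823.329 s.
This is linear first-order; T(t) = T_ss + (T₀ − T_ss) e^(−t/τ).
T(1649) = 27.9400 + (-19.9850)·0.134951 = 25.2430 °C.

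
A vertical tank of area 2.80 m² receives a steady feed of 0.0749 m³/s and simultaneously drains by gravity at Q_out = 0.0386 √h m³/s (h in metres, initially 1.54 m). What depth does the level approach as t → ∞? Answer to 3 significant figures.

A dh/dt = Q_in − 0.0386 √h. Steady state requires inflow = outflow:
Q_in = 0.0386 √h_ss ⇒ √h_ss = 0.0749/0.0386 = 1.9404.
h_ss = 1.9404² = 3.7652 m. (Since h₀ = 1.54 m < h_ss, the level will rise toward this value.)

3.77 m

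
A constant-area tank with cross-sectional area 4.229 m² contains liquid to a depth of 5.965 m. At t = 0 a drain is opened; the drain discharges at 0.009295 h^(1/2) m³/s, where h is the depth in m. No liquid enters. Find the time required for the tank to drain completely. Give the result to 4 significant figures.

2222 s

A dh/dt = −Q_out = −0.009295 √h.
This is separable: 2 d(√h)/dt = −0.009295/A, so √h = √h₀ − (0.009295/(2A)) t.
Set h = 0: 2√h₀ = (0.009295/A) t_empty ⇒ t_empty = 2A√h₀/0.009295.
t_empty = 2·4.229·√5.965/0.009295 = 8.45800·2.44233/0.009295 = 2222.41 s.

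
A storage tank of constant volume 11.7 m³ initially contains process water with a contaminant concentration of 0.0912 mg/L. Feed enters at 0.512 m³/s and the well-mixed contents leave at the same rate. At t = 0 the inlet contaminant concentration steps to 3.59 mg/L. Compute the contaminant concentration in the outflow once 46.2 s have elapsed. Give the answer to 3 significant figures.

Accumulation = in − out for the solute gives V dC/dt = Q(C_in − C).
So dC/dt = (C_in − C)/τ with τ = V/Q = 11.7/0.512 = 22.852 s.
Integrating: C(t) = C_in + (C₀ − C_in) e^(−t/τ).
C(46.2) = 3.59 + (0.0912 − 3.59)·e^(−46.2/22.852) = 3.59 + (-3.4988)·0.13242 = 3.1267 mg/L.

3.13 mg/L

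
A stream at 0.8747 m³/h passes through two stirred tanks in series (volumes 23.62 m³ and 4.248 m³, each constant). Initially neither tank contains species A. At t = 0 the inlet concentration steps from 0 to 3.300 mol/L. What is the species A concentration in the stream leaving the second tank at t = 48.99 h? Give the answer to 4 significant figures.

2.644 mol/L

Time constants: τᵢ = Vᵢ/Q for each well-mixed tank.
τ₁ = 23.62/0.8747 = 27.0035 h; τ₂ = 4.248/0.8747 = 4.85652 h.
Tank 1: C₁ = C_in(1 − e^(−t/τ₁)). Tank 2 (τ₁ ≠ τ₂): C₂ = C_in[1 − (τ₁ e^(−t/τ₁) − τ₂ e^(−t/τ₂))/(τ₁ − τ₂)].
At t = 48.99: e^(−t/τ₁) = 0.162967, e^(−t/τ₂) = 4.15977e-05.
C₂ = 3.300·[1 − (27.0035·0.162967 − 4.85652·4.15977e-05)/(22.1470)] = 3.300·0.801306 = 2.64431 mol/L.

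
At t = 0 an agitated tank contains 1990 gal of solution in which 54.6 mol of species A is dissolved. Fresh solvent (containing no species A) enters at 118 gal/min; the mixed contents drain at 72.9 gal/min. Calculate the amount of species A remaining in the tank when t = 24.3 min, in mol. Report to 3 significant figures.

Let m(t) be the amount of species A. Volume: V(t) = V₀ + (Q_in − Q_out) t = 1990 + 45.100 t; V(24.3) = 3085.9 gal.
Species balance (pure solvent in): dm/dt = −Q_out · m/V(t).
dm/m = −Q_out dt/(V₀ + 45.100 t); integrating gives ln(m/m₀) = −(Q_out/(Q_in−Q_out)) ln(V/V₀).
m = m₀ (V₀/V)^(Q_out/(Q_in−Q_out)) = 54.6 × (1990/3085.9)^(1.6164) = 26.867 mol.

26.9 mol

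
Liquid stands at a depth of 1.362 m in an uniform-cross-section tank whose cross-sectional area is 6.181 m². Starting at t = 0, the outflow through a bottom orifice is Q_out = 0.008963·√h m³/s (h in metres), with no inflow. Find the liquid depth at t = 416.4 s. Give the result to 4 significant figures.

Mass balance (ρ constant): A dh/dt = −0.008963 √h.
∫ h^(−1/2) dh = −(0.008963/A) ∫ dt, giving 2√h = 2√h₀ − (0.008963/A) t.
√h = √1.362 − 0.008963·416.4/(2·6.181) = 1.16705 − 0.301909 = 0.865139.
h = 0.865139² = 0.748466 m.

0.7485 m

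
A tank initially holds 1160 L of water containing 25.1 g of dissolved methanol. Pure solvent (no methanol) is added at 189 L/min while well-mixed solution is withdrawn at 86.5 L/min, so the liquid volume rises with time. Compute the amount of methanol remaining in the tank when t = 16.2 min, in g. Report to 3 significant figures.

Let m(t) be the amount of methanol. Volume: V(t) = V₀ + (Q_in − Q_out) t = 1160 + 102.50 t; V(16.2) = 2820.5 L.
No methanol enters, so dm/dt = −Q_out · (m/V).
Separate: dm/m = −Q_out dt/V(t) ⇒ ln(m/m₀) = −(Q_out/(Q_in−Q_out)) ln(V/V₀).
m = m₀ (V₀/V)^(Q_out/(Q_in−Q_out)) = 25.1 × (1160/2820.5)^(0.84390) = 11.859 g.

11.9 g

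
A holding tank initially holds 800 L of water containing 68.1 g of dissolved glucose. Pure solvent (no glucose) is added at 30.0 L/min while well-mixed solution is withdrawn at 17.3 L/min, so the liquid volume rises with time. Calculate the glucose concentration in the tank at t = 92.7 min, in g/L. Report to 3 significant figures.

0.0100 g/L

Total volume: dV/dt = Q_in − Q_out = 12.700 L/min, so V(t) = 800 + 12.700 t and V(92.7) = 1977.3 L.
Solute balance: dm/dt = 0 − Q_out C = −Q_out m/V(t).
dm/m = −Q_out dt/(V₀ + 12.700 t); integrating gives ln(m/m₀) = −(Q_out/(Q_in−Q_out)) ln(V/V₀).
m = m₀ (V₀/V)^(Q_out/(Q_in−Q_out)) = 68.1 × (800/1977.3)^(1.3622) = 19.853 g.
C = m/V = 19.853/1977.3 = 0.010041 g/L.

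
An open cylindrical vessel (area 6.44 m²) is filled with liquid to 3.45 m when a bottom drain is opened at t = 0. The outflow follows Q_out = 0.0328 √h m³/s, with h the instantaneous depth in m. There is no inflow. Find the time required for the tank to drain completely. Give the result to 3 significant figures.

729 s

With no inflow, A dh/dt = −0.0328 √h.
Separate and integrate: 2(√h − √h₀) = −(0.0328/A) t.
Tank is empty when √h = 0: t_empty = 2A√h₀/0.0328.
t_empty = 2·6.44·√3.45/0.0328 = 12.880·1.8574/0.0328 = 729.38 s.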